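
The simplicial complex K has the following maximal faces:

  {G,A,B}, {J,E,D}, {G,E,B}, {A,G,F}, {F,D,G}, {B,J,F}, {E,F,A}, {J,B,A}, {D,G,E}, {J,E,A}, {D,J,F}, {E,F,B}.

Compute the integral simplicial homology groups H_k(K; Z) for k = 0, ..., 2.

We work with the vertex ordering A < B < D < E < F < G < J. The simplices of K, each written with vertices in increasing order, are:

  0-simplices (7): A, B, D, E, F, G, J
  1-simplices (18): AB, AE, AF, AG, AJ, BE, BF, BG, BJ, DE, DF, DG, DJ, EF, EG, EJ, FG, FJ
  2-simplices (12): ABG, ABJ, AEF, AEJ, AFG, BEF, BEG, BFJ, DEG, DEJ, DFG, DFJ

so the chain groups are C_0 ≅ Z^7, C_1 ≅ Z^18, C_2 ≅ Z^12.

∂_1: C_1 → C_0 maps an edge to its endpoints' difference, ∂[p,q] = q − p.
As a 7×18 matrix over Z this has rank 6, with invariant factors (1,1,1,1,1,1).

The boundary map ∂_2: C_2 → C_1 sends each 2-simplex [p,q,r] to [q,r] − [p,r] + [p,q]. For instance
  ∂AFG = FG − AG + AF,
  ∂ABG = BG − AG + AB.
This gives a 18×12 integer matrix of rank 12; reducing to Smith normal form yields diagonal entries (1,1,1,1,1,1,1,1,1,1,1,2).

Now H_k = ker ∂_k / im ∂_{k+1}, so:

  H_0: rank C_0 − rank ∂_1 = 7 − 6 = 1, and the invariant factors of ∂_1 are all 1, so H_0 = Z.
  H_1: rank ker ∂_1 − rank ∂_2 = (18 − 6) − 12 = 0, and ∂_2 has invariant factor 2 > 1, so H_1 = Z/2.
  H_2: rank ker ∂_2 − rank ∂_3 = (12 − 12) − 0 = 0, and there is no ∂_3, so H_2 = 0.

H_0 ≅ Z,  H_1 ≅ Z/2,  H_2 = 0.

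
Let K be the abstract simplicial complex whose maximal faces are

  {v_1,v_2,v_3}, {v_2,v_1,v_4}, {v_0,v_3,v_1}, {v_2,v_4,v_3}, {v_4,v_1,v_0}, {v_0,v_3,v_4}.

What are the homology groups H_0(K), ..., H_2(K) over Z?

Order the vertices as v_0 < v_1 < v_2 < v_3 < v_4. Listing each simplex with vertices in this order, K has dimension 2 with simplices:

  0-simplices (5): [v_0], [v_1], [v_2], [v_3], [v_4]
  1-simplices (9): [v_0,v_1], [v_0,v_3], [v_0,v_4], [v_1,v_2], [v_1,v_3], [v_1,v_4], [v_2,v_3], [v_2,v_4], [v_3,v_4]
  2-simplices (6): [v_0,v_1,v_3], [v_0,v_1,v_4], [v_0,v_3,v_4], [v_1,v_2,v_3], [v_1,v_2,v_4], [v_2,v_3,v_4]

giving chain groups C_0 ≅ Z^5, C_1 ≅ Z^9, C_2 ≅ Z^6.

Boundary ∂_1: C_1 → C_0 maps an edge to its endpoints' difference, ∂[p,q] = q − p.
As a 5×9 matrix over Z this has rank 4, with invariant factors (1,1,1,1).

∂_2: C_2 → C_1 maps a triangle to the signed sum of its edges. For instance
  ∂[v_1,v_2,v_4] = [v_2,v_4] − [v_1,v_4] + [v_1,v_2],
  ∂[v_0,v_3,v_4] = [v_3,v_4] − [v_0,v_4] + [v_0,v_3].
This gives a 9×6 integer matrix of rank 5; reducing to Smith normal form yields diagonal entries (1,1,1,1,1).

From H_k ≅ ker(∂_k) / im(∂_{k+1}) we obtain:

  H_0: rank C_0 − rank ∂_1 = 5 − 4 = 1, and the invariant factors of ∂_1 are all 1, so H_0 = Z.
  H_1: rank ker ∂_1 − rank ∂_2 = (9 − 4) − 5 = 0, and the invariant factors of ∂_2 are all 1, so H_1 = 0.
  H_2: rank ker ∂_2 − rank ∂_3 = (6 − 5) − 0 = 1, and there is no ∂_3, so H_2 = Z.

H_0 ≅ Z,  H_1 = 0,  H_2 ≅ Z.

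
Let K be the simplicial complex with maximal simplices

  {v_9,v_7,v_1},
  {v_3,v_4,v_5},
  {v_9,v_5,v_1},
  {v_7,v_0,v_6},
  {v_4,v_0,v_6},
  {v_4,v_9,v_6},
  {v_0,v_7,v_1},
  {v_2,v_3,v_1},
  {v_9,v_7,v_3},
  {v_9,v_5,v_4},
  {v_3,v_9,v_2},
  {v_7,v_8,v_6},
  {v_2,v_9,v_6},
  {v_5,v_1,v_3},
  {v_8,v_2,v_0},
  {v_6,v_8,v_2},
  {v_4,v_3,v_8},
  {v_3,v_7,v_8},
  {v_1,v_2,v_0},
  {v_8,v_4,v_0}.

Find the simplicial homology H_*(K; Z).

Fix the vertex order v_0 < v_1 < v_2 < v_3 < v_4 < v_5 < v_6 < v_7 < v_8 < v_9 and write every simplex with vertices in increasing order. Then dim K = 2 and the simplices of K are:

  0-simplices (10): [v_0], [v_1], [v_2], [v_3], [v_4], [v_5], [v_6], [v_7], [v_8], [v_9]
  1-simplices (30): (30 of them)
  2-simplices (20): (20 of them)

Hence C_0 ≅ Z^10, C_1 ≅ Z^30, C_2 ≅ Z^20.

∂_1: C_1 → C_0 sends each edge [p,q] (with p < q) to q − p.
This gives a 10×30 integer matrix of rank 9; reducing to Smith normal form yields diagonal entries (1,1,1,1,1,1,1,1,1).

The boundary map ∂_2: C_2 → C_1 sends each 2-simplex [p,q,r] to [q,r] − [p,r] + [p,q]. For instance
  ∂[v_1,v_3,v_5] = [v_3,v_5] − [v_1,v_5] + [v_1,v_3],
  ∂[v_0,v_2,v_8] = [v_2,v_8] − [v_0,v_8] + [v_0,v_2].
The 30×20 boundary matrix has rank 20 and Smith normal form diag(1,1,1,1,1,1,1,1,1,1,1,1,1,1,1,1,1,1,1,2).

Now H_k = ker ∂_k / im ∂_{k+1}, so:

  H_0: rank C_0 − rank ∂_1 = 10 − 9 = 1, and the invariant factors of ∂_1 are all 1, so H_0 ≅ Z.
  H_1: rank ker ∂_1 − rank ∂_2 = (30 − 9) − 20 = 1, and ∂_2 has invariant factor 2 > 1, so H_1 ≅ Z ⊕ Z/2Z.
  H_2: rank ker ∂_2 − rank ∂_3 = (20 − 20) − 0 = 0, and there is no ∂_3, so H_2 ≅ 0.

H_0 ≅ Z,  H_1 ≅ Z ⊕ Z/2Z,  H_2 = 0.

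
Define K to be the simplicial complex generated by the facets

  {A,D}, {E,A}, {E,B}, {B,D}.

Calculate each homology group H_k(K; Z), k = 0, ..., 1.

K has 4 vertices, 4 edges.
rank ∂_0 = 0, rank ∂_1 = 3 ⇒ b_0 = 4 − 0 − 3 = 1; all invariant factors of ∂_1 are 1 so no torsion. So H_0 = Z.
rank ∂_1 = 3, rank ∂_2 = 0 ⇒ b_1 = 4 − 3 − 0 = 1. So H_1 = Z.

H_0 ≅ Z,  H_1 ≅ Z.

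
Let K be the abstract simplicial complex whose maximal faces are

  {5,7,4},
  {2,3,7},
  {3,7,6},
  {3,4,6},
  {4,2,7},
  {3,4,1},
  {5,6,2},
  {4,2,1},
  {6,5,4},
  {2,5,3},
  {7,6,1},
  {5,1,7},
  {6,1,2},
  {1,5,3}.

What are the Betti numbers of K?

b_0 = 1, b_1 = 2, b_2 = 1.

We work with the vertex ordering 1 < 2 < 3 < 4 < 5 < 6 < 7. The simplices of K, each written with vertices in increasing order, are:

  0-simplices (7): [1], [2], [3], [4], [5], [6], [7]
  1-simplices (21): [1,2], [1,3], [1,4], [1,5], [1,6], [1,7], [2,3], [2,4], [2,5], [2,6], [2,7], [3,4], [3,5], [3,6], [3,7], [4,5], [4,6], [4,7], [5,6], [5,7], [6,7]
  2-simplices (14): [1,2,4], [1,2,6], [1,3,4], [1,3,5], [1,5,7], [1,6,7], [2,3,5], [2,3,7], [2,4,7], [2,5,6], [3,4,6], [3,6,7], [4,5,6], [4,5,7]

giving chain groups C_0 ≅ Z^7, C_1 ≅ Z^21, C_2 ≅ Z^14.

∂_1: C_1 → C_0 maps an edge to its endpoints' difference, ∂[p,q] = q − p. For instance
  ∂[1,3] = [3] − [1].
As a 7×21 matrix over Z this has rank 6, with invariant factors (1,1,1,1,1,1).

Boundary ∂_2: C_2 → C_1 maps a triangle to the signed sum of its edges. For instance
  ∂[1,5,7] = [5,7] − [1,7] + [1,5],
  ∂[3,4,6] = [4,6] − [3,6] + [3,4].
This gives a 21×14 integer matrix of rank 13; reducing to Smith normal form yields diagonal entries (1,1,1,1,1,1,1,1,1,1,1,1,1).

Now H_k = ker ∂_k / im ∂_{k+1}, so:

  H_0: rank C_0 − rank ∂_1 = 7 − 6 = 1, and the invariant factors of ∂_1 are all 1, so H_0 = Z.
  H_1: rank ker ∂_1 − rank ∂_2 = (21 − 6) − 13 = 2, and the invariant factors of ∂_2 are all 1, so H_1 = Z^2.
  H_2: rank ker ∂_2 − rank ∂_3 = (14 − 13) − 0 = 1, and there is no ∂_3, so H_2 = Z.

(K is a triangulation of the torus T^2.)

Hence the Betti numbers are b_0 = 1, b_1 = 2, b_2 = 1.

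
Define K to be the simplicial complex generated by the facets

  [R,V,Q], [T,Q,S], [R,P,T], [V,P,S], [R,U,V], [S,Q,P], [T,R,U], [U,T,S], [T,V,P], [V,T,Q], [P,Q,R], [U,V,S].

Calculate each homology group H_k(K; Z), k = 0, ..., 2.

Order the vertices as P < Q < R < S < T < U < V. Listing each simplex with vertices in this order, K has dimension 2 with simplices:

  0-simplices (7): P, Q, R, S, T, U, V
  1-simplices (18): PQ, PR, PS, PT, PV, QR, QS, QT, QV, RT, RU, RV, ST, SU, SV, TU, TV, UV
  2-simplices (12): PQR, PQS, PRT, PSV, PTV, QRV, QST, QTV, RTU, RUV, STU, SUV

Hence C_0 ≅ Z^7, C_1 ≅ Z^18, C_2 ≅ Z^12.

The boundary map ∂_1: C_1 → C_0 is given by ∂[p,q] = [q] − [p]. For instance
  ∂RU = U − R.
This gives a 7×18 integer matrix of rank 6; reducing to Smith normal form yields diagonal entries (1,1,1,1,1,1).

The boundary map ∂_2: C_2 → C_1 acts by ∂[p,q,r] = [q,r] − [p,r] + [p,q]. For instance
  ∂RUV = UV − RV + RU,
  ∂SUV = UV − SV + SU.
As a 18×12 matrix over Z this has rank 12, with invariant factors (1,1,1,1,1,1,1,1,1,1,1,2).

Computing H_k = (kernel of ∂_k) / (image of ∂_{k+1}):

  H_0: rank C_0 − rank ∂_1 = 7 − 6 = 1, and the invariant factors of ∂_1 are all 1, so H_0 = Z.
  H_1: rank ker ∂_1 − rank ∂_2 = (18 − 6) − 12 = 0, and ∂_2 has invariant factor 2 > 1, so H_1 = Z/2.
  H_2: rank ker ∂_2 − rank ∂_3 = (12 − 12) − 0 = 0, and there is no ∂_3, so H_2 = 0.

As a check, the Euler characteristic is 7 − 18 + 12 = 1, which agrees with 1 − 0 + 0 = 1.

H_0 ≅ Z,  H_1 ≅ Z/2,  H_2 = 0.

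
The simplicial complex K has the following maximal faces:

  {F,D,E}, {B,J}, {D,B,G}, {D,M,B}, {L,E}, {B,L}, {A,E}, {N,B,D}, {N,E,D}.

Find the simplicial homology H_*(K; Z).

H_0 ≅ Z,  H_1 ≅ Z,  H_2 = 0.

We work with the vertex ordering A < B < D < E < F < G < J < L < M < N. The simplices of K, each written with vertices in increasing order, are:

  0-simplices (10): A, B, D, E, F, G, J, L, M, N
  1-simplices (15): AE, BD, BG, BJ, BL, BM, BN, DE, DF, DG, DM, DN, EF, EL, EN
  2-simplices (5): BDG, BDM, BDN, DEF, DEN

so the chain groups are C_0 ≅ Z^10, C_1 ≅ Z^15, C_2 ≅ Z^5.

Boundary ∂_1: C_1 → C_0 maps an edge to its endpoints' difference, ∂[p,q] = q − p.
As a 10×15 matrix over Z this has rank 9, with invariant factors (1,1,1,1,1,1,1,1,1).

The boundary map ∂_2: C_2 → C_1 maps a triangle to the signed sum of its edges. For instance
  ∂DEF = EF − DF + DE,
  ∂BDG = DG − BG + BD.
This gives a 15×5 integer matrix of rank 5; reducing to Smith normal form yields diagonal entries (1,1,1,1,1).

Reading off H_k = ker ∂_k / im ∂_{k+1}:

  H_0: rank C_0 − rank ∂_1 = 10 − 9 = 1, and the invariant factors of ∂_1 are all 1, so H_0 = Z.
  H_1: rank ker ∂_1 − rank ∂_2 = (15 − 9) − 5 = 1, and the invariant factors of ∂_2 are all 1, so H_1 = Z.
  H_2: rank ker ∂_2 − rank ∂_3 = (5 − 5) − 0 = 0, and there is no ∂_3, so H_2 = 0.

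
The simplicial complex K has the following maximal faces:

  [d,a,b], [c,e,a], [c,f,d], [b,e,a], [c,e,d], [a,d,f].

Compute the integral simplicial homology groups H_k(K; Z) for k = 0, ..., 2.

H_0 ≅ Z,  H_1 ≅ Z,  H_2 = 0.

Order the vertices as a < b < c < d < e < f. Listing each simplex with vertices in this order, K has dimension 2 with simplices:

  0-simplices (6): a, b, c, d, e, f
  1-simplices (12): ab, ac, ad, ae, af, bd, be, cd, ce, cf, de, df
  2-simplices (6): abd, abe, ace, adf, cde, cdf

giving chain groups C_0 ≅ Z^6, C_1 ≅ Z^12, C_2 ≅ Z^6.

The boundary map ∂_1: C_1 → C_0 is given by ∂[p,q] = [q] − [p]. For instance
  ∂de = e − d.
As a 6×12 matrix over Z this has rank 5, with invariant factors (1,1,1,1,1).

Boundary ∂_2: C_2 → C_1 maps a triangle to the signed sum of its edges. For instance
  ∂abe = be − ae + ab,
  ∂abd = bd − ad + ab.
As a 12×6 matrix over Z this has rank 6, with invariant factors (1,1,1,1,1,1).

From H_k ≅ ker(∂_k) / im(∂_{k+1}) we obtain:

  H_0: rank C_0 − rank ∂_1 = 6 − 5 = 1, and the invariant factors of ∂_1 are all 1, so H_0 ≅ Z.
  H_1: rank ker ∂_1 − rank ∂_2 = (12 − 5) − 6 = 1, and the invariant factors of ∂_2 are all 1, so H_1 ≅ Z.
  H_2: rank ker ∂_2 − rank ∂_3 = (6 − 6) − 0 = 0, and there is no ∂_3, so H_2 ≅ 0.

As a check, the Euler characteristic is 6 − 12 + 6 = 0, which agrees with 1 − 1 + 0 = 0.
(K is a triangulation of the cylinder S^1 x I.)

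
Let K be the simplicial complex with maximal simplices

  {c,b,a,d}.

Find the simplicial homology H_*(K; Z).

Fix the vertex order a < b < c < d and write every simplex with vertices in increasing order. Then dim K = 3 and the simplices of K are:

  0-simplices (4): a, b, c, d
  1-simplices (6): ab, ac, ad, bc, bd, cd
  2-simplices (4): abc, abd, acd, bcd
  3-simplices (1): abcd

giving chain groups C_0 ≅ Z^4, C_1 ≅ Z^6, C_2 ≅ Z^4, C_3 ≅ Z^1.

Boundary ∂_1: C_1 → C_0 maps an edge to its endpoints' difference, ∂[p,q] = q − p. For instance
  ∂ad = d − a.
The resulting 4×6 matrix has rank 3, and its Smith normal form has invariant factors (1,1,1).

∂_2: C_2 → C_1 maps a triangle to the signed sum of its edges. For instance
  ∂acd = cd − ad + ac,
  ∂abc = bc − ac + ab.
The 6×4 boundary matrix has rank 3 and Smith normal form diag(1,1,1).

Boundary ∂_3: C_3 → C_2 sends each 3-simplex σ to the alternating sum Σ_i (−1)^i (σ with its i-th vertex removed). For instance
  ∂abcd = bcd − acd + abd − abc.
The 4×1 boundary matrix has rank 1 and Smith normal form diag(1).

Now H_k = ker ∂_k / im ∂_{k+1}, so:

  H_0: rank C_0 − rank ∂_1 = 4 − 3 = 1, and the invariant factors of ∂_1 are all 1, so H_0 = Z.
  H_1: rank ker ∂_1 − rank ∂_2 = (6 − 3) − 3 = 0, and the invariant factors of ∂_2 are all 1, so H_1 = 0.
  H_2: rank ker ∂_2 − rank ∂_3 = (4 − 3) − 1 = 0, and the invariant factors of ∂_3 are all 1, so H_2 = 0.
  H_3: rank ker ∂_3 − rank ∂_4 = (1 − 1) − 0 = 0, and there is no ∂_4, so H_3 = 0.

(K is a triangulation of the 3-simplex.)

H_0 = Z,  H_1 = 0,  H_2 = 0,  H_3 = 0.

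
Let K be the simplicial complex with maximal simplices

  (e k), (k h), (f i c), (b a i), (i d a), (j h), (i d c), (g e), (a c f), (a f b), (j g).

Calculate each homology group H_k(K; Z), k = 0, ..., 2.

H_0 = Z^2,  H_1 = Z^2,  H_2 = 0.

We work with the vertex ordering a < b < c < d < e < f < g < h < i < j < k. The simplices of K, each written with vertices in increasing order, are:

  0-simplices (11): a, b, c, d, e, f, g, h, i, j, k
  1-simplices (17): ab, ac, ad, af, ai, bf, bi, cd, cf, ci, di, eg, ek, fi, gj, hj, hk
  2-simplices (6): abf, abi, acf, adi, cdi, cfi

so the chain groups are C_0 ≅ Z^11, C_1 ≅ Z^17, C_2 ≅ Z^6.

Boundary ∂_1: C_1 → C_0 is given by ∂[p,q] = [q] − [p].
The 11×17 boundary matrix has rank 9 and Smith normal form diag(1,1,1,1,1,1,1,1,1).

Boundary ∂_2: C_2 → C_1 sends each 2-simplex [p,q,r] to [q,r] − [p,r] + [p,q]. For instance
  ∂cfi = fi − ci + cf,
  ∂adi = di − ai + ad.
The resulting 17×6 matrix has rank 6, and its Smith normal form has invariant factors (1,1,1,1,1,1).

Now H_k = ker ∂_k / im ∂_{k+1}, so:

  H_0: rank C_0 − rank ∂_1 = 11 − 9 = 2, and the invariant factors of ∂_1 are all 1, so H_0 ≅ Z^2.
  H_1: rank ker ∂_1 − rank ∂_2 = (17 − 9) − 6 = 2, and the invariant factors of ∂_2 are all 1, so H_1 ≅ Z^2.
  H_2: rank ker ∂_2 − rank ∂_3 = (6 − 6) − 0 = 0, and there is no ∂_3, so H_2 ≅ 0.

(K is a triangulation of the disjoint union of the circle S^1 and the cylinder S^1 x I.)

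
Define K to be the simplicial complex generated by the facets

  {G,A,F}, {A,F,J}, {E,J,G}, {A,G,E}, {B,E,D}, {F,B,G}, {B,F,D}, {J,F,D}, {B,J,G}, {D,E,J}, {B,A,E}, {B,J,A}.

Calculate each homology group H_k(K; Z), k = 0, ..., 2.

H_0 ≅ Z,  H_1 ≅ Z/2Z,  H_2 = 0.

K has 7 vertices, 18 edges, 12 triangles.
rank ∂_0 = 0, rank ∂_1 = 6 ⇒ b_0 = 7 − 0 − 6 = 1; all invariant factors of ∂_1 are 1 so no torsion. So H_0 = Z.
rank ∂_1 = 6, rank ∂_2 = 12 ⇒ b_1 = 18 − 6 − 12 = 0; ∂_2 has invariant factor(s) [2] giving torsion. So H_1 = Z/2Z.
rank ∂_2 = 12, rank ∂_3 = 0 ⇒ b_2 = 12 − 12 − 0 = 0. So H_2 = 0.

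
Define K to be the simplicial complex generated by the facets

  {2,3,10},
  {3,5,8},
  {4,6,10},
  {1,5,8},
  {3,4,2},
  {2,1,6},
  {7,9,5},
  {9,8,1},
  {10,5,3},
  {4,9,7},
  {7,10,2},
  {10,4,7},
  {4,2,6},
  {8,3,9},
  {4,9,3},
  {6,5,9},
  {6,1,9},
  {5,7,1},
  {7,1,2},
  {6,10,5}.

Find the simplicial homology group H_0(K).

Fix the vertex order 1 < 2 < 3 < 4 < 5 < 6 < 7 < 8 < 9 < 10 and write every simplex with vertices in increasing order. Then dim K = 2 and the simplices of K are:

  0-simplices (10): [1], [2], [3], [4], [5], [6], [7], [8], [9], [10]
  1-simplices (30): (30 of them)
  2-simplices (20): (20 of them)

giving chain groups C_0 ≅ Z^10, C_1 ≅ Z^30, C_2 ≅ Z^20.

The boundary map ∂_1: C_1 → C_0 maps an edge to its endpoints' difference, ∂[p,q] = q − p.
As a 10×30 matrix over Z this has rank 9, with invariant factors (1,1,1,1,1,1,1,1,1).

The boundary map ∂_2: C_2 → C_1 maps a triangle to the signed sum of its edges. For instance
  ∂[5,6,9] = [6,9] − [5,9] + [5,6],
  ∂[3,4,9] = [4,9] − [3,9] + [3,4].
The resulting 30×20 matrix has rank 20, and its Smith normal form has invariant factors (1,1,1,1,1,1,1,1,1,1,1,1,1,1,1,1,1,1,1,2).

Reading off H_k = ker ∂_k / im ∂_{k+1}:

  H_0: rank C_0 − rank ∂_1 = 10 − 9 = 1, and the invariant factors of ∂_1 are all 1, so H_0 = Z.

H_0 ≅ Z.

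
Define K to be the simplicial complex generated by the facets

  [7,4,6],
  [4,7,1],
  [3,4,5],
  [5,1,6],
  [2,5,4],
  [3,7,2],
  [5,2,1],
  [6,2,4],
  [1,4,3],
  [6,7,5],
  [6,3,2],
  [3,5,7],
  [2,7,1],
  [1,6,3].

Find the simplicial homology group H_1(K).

Order the vertices as 1 < 2 < 3 < 4 < 5 < 6 < 7. Listing each simplex with vertices in this order, K has dimension 2 with simplices:

  0-simplices (7): [1], [2], [3], [4], [5], [6], [7]
  1-simplices (21): [1,2], [1,3], [1,4], [1,5], [1,6], [1,7], [2,3], [2,4], [2,5], [2,6], [2,7], [3,4], [3,5], [3,6], [3,7], [4,5], [4,6], [4,7], [5,6], [5,7], [6,7]
  2-simplices (14): [1,2,5], [1,2,7], [1,3,4], [1,3,6], [1,4,7], [1,5,6], [2,3,6], [2,3,7], [2,4,5], [2,4,6], [3,4,5], [3,5,7], [4,6,7], [5,6,7]

giving chain groups C_0 ≅ Z^7, C_1 ≅ Z^21, C_2 ≅ Z^14.

Boundary ∂_1: C_1 → C_0 is given by ∂[p,q] = [q] − [p].
The 7×21 boundary matrix has rank 6 and Smith normal form diag(1,1,1,1,1,1).

∂_2: C_2 → C_1 sends each 2-simplex [p,q,r] to [q,r] − [p,r] + [p,q]. For instance
  ∂[2,4,6] = [4,6] − [2,6] + [2,4],
  ∂[1,5,6] = [5,6] − [1,6] + [1,5].
The resulting 21×14 matrix has rank 13, and its Smith normal form has invariant factors (1,1,1,1,1,1,1,1,1,1,1,1,1).

Now H_k = ker ∂_k / im ∂_{k+1}, so:

  H_1: rank ker ∂_1 − rank ∂_2 = (21 − 6) − 13 = 2, and the invariant factors of ∂_2 are all 1, so H_1 = Z^2.

H_1 ≅ Z^2.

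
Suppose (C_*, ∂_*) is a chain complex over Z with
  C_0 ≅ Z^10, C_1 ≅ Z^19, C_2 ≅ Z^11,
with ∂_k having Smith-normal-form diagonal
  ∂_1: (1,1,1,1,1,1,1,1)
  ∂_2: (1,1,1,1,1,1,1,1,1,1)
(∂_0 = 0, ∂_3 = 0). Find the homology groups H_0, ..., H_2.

H_0: b_0 = 10 − 0 − 8 = 2; torsion from ∂_1 factors > 1: none. So H_0 ≅ Z^2.
H_1: b_1 = 19 − 8 − 10 = 1; torsion from ∂_2 factors > 1: none. So H_1 ≅ Z.
H_2: b_2 = 11 − 10 − 0 = 1; torsion from ∂_3 factors > 1: none. So H_2 ≅ Z.

H_0 ≅ Z^2,  H_1 ≅ Z,  H_2 ≅ Z.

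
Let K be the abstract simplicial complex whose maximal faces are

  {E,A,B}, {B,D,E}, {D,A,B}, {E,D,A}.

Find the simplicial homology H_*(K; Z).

H_0 ≅ Z,  H_1 = 0,  H_2 ≅ Z.

Order the vertices as A < B < D < E. Listing each simplex with vertices in this order, K has dimension 2 with simplices:

  0-simplices (4): A, B, D, E
  1-simplices (6): AB, AD, AE, BD, BE, DE
  2-simplices (4): ABD, ABE, ADE, BDE

so the chain groups are C_0 ≅ Z^4, C_1 ≅ Z^6, C_2 ≅ Z^4.

The boundary map ∂_1: C_1 → C_0 is given by ∂[p,q] = [q] − [p].
This gives a 4×6 integer matrix of rank 3; reducing to Smith normal form yields diagonal entries (1,1,1).

∂_2: C_2 → C_1 acts by ∂[p,q,r] = [q,r] − [p,r] + [p,q]. For instance
  ∂ADE = DE − AE + AD,
  ∂BDE = DE − BE + BD.
This gives a 6×4 integer matrix of rank 3; reducing to Smith normal form yields diagonal entries (1,1,1).

Reading off H_k = ker ∂_k / im ∂_{k+1}:

  H_0: rank C_0 − rank ∂_1 = 4 − 3 = 1, and the invariant factors of ∂_1 are all 1, so H_0 = Z.
  H_1: rank ker ∂_1 − rank ∂_2 = (6 − 3) − 3 = 0, and the invariant factors of ∂_2 are all 1, so H_1 = 0.
  H_2: rank ker ∂_2 − rank ∂_3 = (4 − 3) − 0 = 1, and there is no ∂_3, so H_2 = Z.

As a check, the Euler characteristic is 4 − 6 + 4 = 2, which agrees with 1 − 0 + 1 = 2.
(K is a triangulation of the 2-sphere S^2.)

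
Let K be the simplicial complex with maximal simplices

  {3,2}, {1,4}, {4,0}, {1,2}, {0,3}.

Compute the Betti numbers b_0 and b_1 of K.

b_0 = 1, b_1 = 1.

K has 5 vertices, 5 edges.
rank ∂_0 = 0, rank ∂_1 = 4 ⇒ b_0 = 5 − 0 − 4 = 1; all invariant factors of ∂_1 are 1 so no torsion. So H_0 = Z.
rank ∂_1 = 4, rank ∂_2 = 0 ⇒ b_1 = 5 − 4 − 0 = 1. So H_1 = Z.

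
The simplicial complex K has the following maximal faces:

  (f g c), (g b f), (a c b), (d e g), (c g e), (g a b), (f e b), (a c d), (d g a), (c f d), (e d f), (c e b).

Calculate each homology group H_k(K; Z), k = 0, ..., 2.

H_0 ≅ Z,  H_1 ≅ Z/2,  H_2 = 0.

Order the vertices as a < b < c < d < e < f < g. Listing each simplex with vertices in this order, K has dimension 2 with simplices:

  0-simplices (7): a, b, c, d, e, f, g
  1-simplices (18): ab, ac, ad, ag, bc, be, bf, bg, cd, ce, cf, cg, de, df, dg, ef, eg, fg
  2-simplices (12): abc, abg, acd, adg, bce, bef, bfg, cdf, ceg, cfg, def, deg

giving chain groups C_0 ≅ Z^7, C_1 ≅ Z^18, C_2 ≅ Z^12.

∂_1: C_1 → C_0 is given by ∂[p,q] = [q] − [p]. For instance
  ∂ab = b − a.
The 7×18 boundary matrix has rank 6 and Smith normal form diag(1,1,1,1,1,1).

∂_2: C_2 → C_1 sends each 2-simplex [p,q,r] to [q,r] − [p,r] + [p,q]. For instance
  ∂abg = bg − ag + ab,
  ∂adg = dg − ag + ad.
As a 18×12 matrix over Z this has rank 12, with invariant factors (1,1,1,1,1,1,1,1,1,1,1,2).

Reading off H_k = ker ∂_k / im ∂_{k+1}:

  H_0: rank C_0 − rank ∂_1 = 7 − 6 = 1, and the invariant factors of ∂_1 are all 1, so H_0 ≅ Z.
  H_1: rank ker ∂_1 − rank ∂_2 = (18 − 6) − 12 = 0, and ∂_2 has invariant factor 2 > 1, so H_1 ≅ Z/2.
  H_2: rank ker ∂_2 − rank ∂_3 = (12 − 12) − 0 = 0, and there is no ∂_3, so H_2 ≅ 0.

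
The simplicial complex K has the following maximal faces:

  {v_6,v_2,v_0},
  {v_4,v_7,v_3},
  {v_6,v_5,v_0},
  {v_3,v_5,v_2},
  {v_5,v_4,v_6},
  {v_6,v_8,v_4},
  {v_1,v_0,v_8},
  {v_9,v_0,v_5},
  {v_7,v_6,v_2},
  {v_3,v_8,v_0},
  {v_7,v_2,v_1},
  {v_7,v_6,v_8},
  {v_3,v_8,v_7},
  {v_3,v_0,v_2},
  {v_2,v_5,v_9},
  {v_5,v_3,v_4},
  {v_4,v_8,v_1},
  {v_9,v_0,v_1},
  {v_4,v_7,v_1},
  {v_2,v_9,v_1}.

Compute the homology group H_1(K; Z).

H_1 ≅ Z ⊕ Z/2Z.

We work with the vertex ordering v_0 < v_1 < v_2 < v_3 < v_4 < v_5 < v_6 < v_7 < v_8 < v_9. The simplices of K, each written with vertices in increasing order, are:

  0-simplices (10): [v_0], [v_1], [v_2], [v_3], [v_4], [v_5], [v_6], [v_7], [v_8], [v_9]
  1-simplices (30): (30 of them)
  2-simplices (20): (20 of them)

Hence C_0 ≅ Z^10, C_1 ≅ Z^30, C_2 ≅ Z^20.

∂_1: C_1 → C_0 sends each edge [p,q] (with p < q) to q − p. For instance
  ∂[v_3,v_8] = [v_8] − [v_3].
The resulting 10×30 matrix has rank 9, and its Smith normal form has invariant factors (1,1,1,1,1,1,1,1,1).

∂_2: C_2 → C_1 acts by ∂[p,q,r] = [q,r] − [p,r] + [p,q]. For instance
  ∂[v_0,v_5,v_6] = [v_5,v_6] − [v_0,v_6] + [v_0,v_5],
  ∂[v_0,v_5,v_9] = [v_5,v_9] − [v_0,v_9] + [v_0,v_5].
This gives a 30×20 integer matrix of rank 20; reducing to Smith normal form yields diagonal entries (1,1,1,1,1,1,1,1,1,1,1,1,1,1,1,1,1,1,1,2).

Reading off H_k = ker ∂_k / im ∂_{k+1}:

  H_1: rank ker ∂_1 − rank ∂_2 = (30 − 9) − 20 = 1, and ∂_2 has invariant factor 2 > 1, so H_1 ≅ Z ⊕ Z/2Z.

(K is a triangulation of the Klein bottle.)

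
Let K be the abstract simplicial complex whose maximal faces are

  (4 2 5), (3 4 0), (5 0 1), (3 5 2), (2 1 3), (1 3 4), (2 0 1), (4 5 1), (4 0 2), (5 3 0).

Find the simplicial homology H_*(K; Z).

H_0 = Z,  H_1 = Z/2Z,  H_2 = 0.

Fix the vertex order 0 < 1 < 2 < 3 < 4 < 5 and write every simplex with vertices in increasing order. Then dim K = 2 and the simplices of K are:

  0-simplices (6): [0], [1], [2], [3], [4], [5]
  1-simplices (15): [0,1], [0,2], [0,3], [0,4], [0,5], [1,2], [1,3], [1,4], [1,5], [2,3], [2,4], [2,5], [3,4], [3,5], [4,5]
  2-simplices (10): [0,1,2], [0,1,5], [0,2,4], [0,3,4], [0,3,5], [1,2,3], [1,3,4], [1,4,5], [2,3,5], [2,4,5]

so the chain groups are C_0 ≅ Z^6, C_1 ≅ Z^15, C_2 ≅ Z^10.

Boundary ∂_1: C_1 → C_0 sends each edge [p,q] (with p < q) to q − p.
This gives a 6×15 integer matrix of rank 5; reducing to Smith normal form yields diagonal entries (1,1,1,1,1).

The boundary map ∂_2: C_2 → C_1 sends each 2-simplex [p,q,r] to [q,r] − [p,r] + [p,q]. For instance
  ∂[2,3,5] = [3,5] − [2,5] + [2,3],
  ∂[0,2,4] = [2,4] − [0,4] + [0,2].
This gives a 15×10 integer matrix of rank 10; reducing to Smith normal form yields diagonal entries (1,1,1,1,1,1,1,1,1,2).

From H_k ≅ ker(∂_k) / im(∂_{k+1}) we obtain:

  H_0: rank C_0 − rank ∂_1 = 6 − 5 = 1, and the invariant factors of ∂_1 are all 1, so H_0 ≅ Z.
  H_1: rank ker ∂_1 − rank ∂_2 = (15 − 5) − 10 = 0, and ∂_2 has invariant factor 2 > 1, so H_1 ≅ Z/2Z.
  H_2: rank ker ∂_2 − rank ∂_3 = (10 − 10) − 0 = 0, and there is no ∂_3, so H_2 ≅ 0.

As a check, the Euler characteristic is 6 − 15 + 10 = 1, which agrees with 1 − 0 + 0 = 1.
(K is a triangulation of the real projective plane RP^2.)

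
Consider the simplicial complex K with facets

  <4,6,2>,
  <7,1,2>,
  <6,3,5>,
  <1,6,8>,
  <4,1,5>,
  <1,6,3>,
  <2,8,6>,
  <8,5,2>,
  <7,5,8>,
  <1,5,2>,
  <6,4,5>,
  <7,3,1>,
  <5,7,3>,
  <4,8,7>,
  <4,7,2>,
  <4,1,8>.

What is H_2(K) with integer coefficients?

We work with the vertex ordering 1 < 2 < 3 < 4 < 5 < 6 < 7 < 8. The simplices of K, each written with vertices in increasing order, are:

  0-simplices (8): [1], [2], [3], [4], [5], [6], [7], [8]
  1-simplices (24): (24 of them)
  2-simplices (16): [1,2,5], [1,2,7], [1,3,6], [1,3,7], [1,4,5], [1,4,8], [1,6,8], [2,4,6], [2,4,7], [2,5,8], [2,6,8], [3,5,6], [3,5,7], [4,5,6], [4,7,8], [5,7,8]

so the chain groups are C_0 ≅ Z^8, C_1 ≅ Z^24, C_2 ≅ Z^16.

∂_1: C_1 → C_0 maps an edge to its endpoints' difference, ∂[p,q] = q − p.
This gives a 8×24 integer matrix of rank 7; reducing to Smith normal form yields diagonal entries (1,1,1,1,1,1,1).

The boundary map ∂_2: C_2 → C_1 sends each 2-simplex [p,q,r] to [q,r] − [p,r] + [p,q]. For instance
  ∂[2,4,7] = [4,7] − [2,7] + [2,4],
  ∂[4,7,8] = [7,8] − [4,8] + [4,7].
As a 24×16 matrix over Z this has rank 15, with invariant factors (1,1,1,1,1,1,1,1,1,1,1,1,1,1,1).

From H_k ≅ ker(∂_k) / im(∂_{k+1}) we obtain:

  H_2: rank ker ∂_2 − rank ∂_3 = (16 − 15) − 0 = 1, and there is no ∂_3, so H_2 ≅ Z.

H_2 = Z.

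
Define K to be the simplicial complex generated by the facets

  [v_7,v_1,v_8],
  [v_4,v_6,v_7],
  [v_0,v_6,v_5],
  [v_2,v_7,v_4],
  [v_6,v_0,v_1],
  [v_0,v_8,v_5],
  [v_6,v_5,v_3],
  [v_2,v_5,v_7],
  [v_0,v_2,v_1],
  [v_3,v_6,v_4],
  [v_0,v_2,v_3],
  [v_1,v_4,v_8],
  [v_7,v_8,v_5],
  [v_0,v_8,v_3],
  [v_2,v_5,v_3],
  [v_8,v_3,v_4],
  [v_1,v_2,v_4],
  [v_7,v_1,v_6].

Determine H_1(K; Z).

H_1 ≅ Z × Z/2.

K has 9 vertices, 27 edges, 18 triangles.
rank ∂_1 = 8, rank ∂_2 = 18 ⇒ b_1 = 27 − 8 − 18 = 1; ∂_2 has invariant factor(s) [2] giving torsion. So H_1 = Z × Z/2.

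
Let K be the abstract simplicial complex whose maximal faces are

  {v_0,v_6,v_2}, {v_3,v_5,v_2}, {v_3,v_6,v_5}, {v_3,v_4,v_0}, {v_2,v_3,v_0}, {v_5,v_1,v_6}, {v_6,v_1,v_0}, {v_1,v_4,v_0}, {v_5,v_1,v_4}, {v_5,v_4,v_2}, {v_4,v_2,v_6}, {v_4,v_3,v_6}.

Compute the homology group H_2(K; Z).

H_2 ≅ 0.

Fix the vertex order v_0 < v_1 < v_2 < v_3 < v_4 < v_5 < v_6 and write every simplex with vertices in increasing order. Then dim K = 2 and the simplices of K are:

  0-simplices (7): [v_0], [v_1], [v_2], [v_3], [v_4], [v_5], [v_6]
  1-simplices (18): (18 of them)
  2-simplices (12): (12 of them)

so the chain groups are C_0 ≅ Z^7, C_1 ≅ Z^18, C_2 ≅ Z^12.

The boundary map ∂_1: C_1 → C_0 is given by ∂[p,q] = [q] − [p].
This gives a 7×18 integer matrix of rank 6; reducing to Smith normal form yields diagonal entries (1,1,1,1,1,1).

Boundary ∂_2: C_2 → C_1 sends each 2-simplex [p,q,r] to [q,r] − [p,r] + [p,q]. For instance
  ∂[v_1,v_4,v_5] = [v_4,v_5] − [v_1,v_5] + [v_1,v_4],
  ∂[v_0,v_1,v_6] = [v_1,v_6] − [v_0,v_6] + [v_0,v_1].
This gives a 18×12 integer matrix of rank 12; reducing to Smith normal form yields diagonal entries (1,1,1,1,1,1,1,1,1,1,1,2).

From H_k ≅ ker(∂_k) / im(∂_{k+1}) we obtain:

  H_2: rank ker ∂_2 − rank ∂_3 = (12 − 12) − 0 = 0, and there is no ∂_3, so H_2 = 0.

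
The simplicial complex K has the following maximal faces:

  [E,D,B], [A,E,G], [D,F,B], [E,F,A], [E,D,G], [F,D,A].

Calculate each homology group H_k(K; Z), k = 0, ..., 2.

We work with the vertex ordering A < B < D < E < F < G. The simplices of K, each written with vertices in increasing order, are:

  0-simplices (6): A, B, D, E, F, G
  1-simplices (12): AD, AE, AF, AG, BD, BE, BF, DE, DF, DG, EF, EG
  2-simplices (6): ADF, AEF, AEG, BDE, BDF, DEG

so the chain groups are C_0 ≅ Z^6, C_1 ≅ Z^12, C_2 ≅ Z^6.

∂_1: C_1 → C_0 sends each edge [p,q] (with p < q) to q − p. For instance
  ∂EG = G − E.
The resulting 6×12 matrix has rank 5, and its Smith normal form has invariant factors (1,1,1,1,1).

The boundary map ∂_2: C_2 → C_1 maps a triangle to the signed sum of its edges. For instance
  ∂BDF = DF − BF + BD,
  ∂BDE = DE − BE + BD.
The 12×6 boundary matrix has rank 6 and Smith normal form diag(1,1,1,1,1,1).

From H_k ≅ ker(∂_k) / im(∂_{k+1}) we obtain:

  H_0: rank C_0 − rank ∂_1 = 6 − 5 = 1, and the invariant factors of ∂_1 are all 1, so H_0 = Z.
  H_1: rank ker ∂_1 − rank ∂_2 = (12 − 5) − 6 = 1, and the invariant factors of ∂_2 are all 1, so H_1 = Z.
  H_2: rank ker ∂_2 − rank ∂_3 = (6 − 6) − 0 = 0, and there is no ∂_3, so H_2 = 0.

(K is a triangulation of the cylinder S^1 x I.)

H_0 = Z,  H_1 = Z,  H_2 = 0.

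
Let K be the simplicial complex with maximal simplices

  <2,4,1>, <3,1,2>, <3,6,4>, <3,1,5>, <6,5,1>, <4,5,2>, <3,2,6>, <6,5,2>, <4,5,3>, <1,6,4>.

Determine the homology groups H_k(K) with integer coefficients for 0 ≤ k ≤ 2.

Order the vertices as 1 < 2 < 3 < 4 < 5 < 6. Listing each simplex with vertices in this order, K has dimension 2 with simplices:

  0-simplices (6): [1], [2], [3], [4], [5], [6]
  1-simplices (15): [1,2], [1,3], [1,4], [1,5], [1,6], [2,3], [2,4], [2,5], [2,6], [3,4], [3,5], [3,6], [4,5], [4,6], [5,6]
  2-simplices (10): [1,2,3], [1,2,4], [1,3,5], [1,4,6], [1,5,6], [2,3,6], [2,4,5], [2,5,6], [3,4,5], [3,4,6]

Hence C_0 ≅ Z^6, C_1 ≅ Z^15, C_2 ≅ Z^10.

Boundary ∂_1: C_1 → C_0 is given by ∂[p,q] = [q] − [p]. For instance
  ∂[2,6] = [6] − [2].
This gives a 6×15 integer matrix of rank 5; reducing to Smith normal form yields diagonal entries (1,1,1,1,1).

Boundary ∂_2: C_2 → C_1 maps a triangle to the signed sum of its edges. For instance
  ∂[3,4,5] = [4,5] − [3,5] + [3,4],
  ∂[1,3,5] = [3,5] − [1,5] + [1,3].
The resulting 15×10 matrix has rank 10, and its Smith normal form has invariant factors (1,1,1,1,1,1,1,1,1,2).

From H_k ≅ ker(∂_k) / im(∂_{k+1}) we obtain:

  H_0: rank C_0 − rank ∂_1 = 6 − 5 = 1, and the invariant factors of ∂_1 are all 1, so H_0 ≅ Z.
  H_1: rank ker ∂_1 − rank ∂_2 = (15 − 5) − 10 = 0, and ∂_2 has invariant factor 2 > 1, so H_1 ≅ Z/2.
  H_2: rank ker ∂_2 − rank ∂_3 = (10 − 10) − 0 = 0, and there is no ∂_3, so H_2 ≅ 0.

As a check, the Euler characteristic is 6 − 15 + 10 = 1, which agrees with 1 − 0 + 0 = 1.

H_0 ≅ Z,  H_1 ≅ Z/2,  H_2 = 0.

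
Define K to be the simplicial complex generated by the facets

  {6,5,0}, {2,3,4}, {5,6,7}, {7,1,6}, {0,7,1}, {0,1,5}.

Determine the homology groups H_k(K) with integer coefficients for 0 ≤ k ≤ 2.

Fix the vertex order 0 < 1 < 2 < 3 < 4 < 5 < 6 < 7 and write every simplex with vertices in increasing order. Then dim K = 2 and the simplices of K are:

  0-simplices (8): [0], [1], [2], [3], [4], [5], [6], [7]
  1-simplices (13): [0,1], [0,5], [0,6], [0,7], [1,5], [1,6], [1,7], [2,3], [2,4], [3,4], [5,6], [5,7], [6,7]
  2-simplices (6): [0,1,5], [0,1,7], [0,5,6], [1,6,7], [2,3,4], [5,6,7]

Hence C_0 ≅ Z^8, C_1 ≅ Z^13, C_2 ≅ Z^6.

∂_1: C_1 → C_0 maps an edge to its endpoints' difference, ∂[p,q] = q − p. For instance
  ∂[1,6] = [6] − [1].
This gives a 8×13 integer matrix of rank 6; reducing to Smith normal form yields diagonal entries (1,1,1,1,1,1).

Boundary ∂_2: C_2 → C_1 maps a triangle to the signed sum of its edges. For instance
  ∂[0,1,7] = [1,7] − [0,7] + [0,1],
  ∂[1,6,7] = [6,7] − [1,7] + [1,6].
As a 13×6 matrix over Z this has rank 6, with invariant factors (1,1,1,1,1,1).

Computing H_k = (kernel of ∂_k) / (image of ∂_{k+1}):

  H_0: rank C_0 − rank ∂_1 = 8 − 6 = 2, and the invariant factors of ∂_1 are all 1, so H_0 = Z^2.
  H_1: rank ker ∂_1 − rank ∂_2 = (13 − 6) − 6 = 1, and the invariant factors of ∂_2 are all 1, so H_1 = Z.
  H_2: rank ker ∂_2 − rank ∂_3 = (6 − 6) − 0 = 0, and there is no ∂_3, so H_2 = 0.

H_0 ≅ Z^2,  H_1 ≅ Z,  H_2 = 0.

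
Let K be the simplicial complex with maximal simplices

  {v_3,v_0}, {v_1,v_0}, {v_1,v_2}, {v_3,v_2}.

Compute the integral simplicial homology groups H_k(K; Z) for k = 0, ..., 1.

Take the total order v_0 < v_1 < v_2 < v_3 on the vertex set. Then K (dimension 1) consists of the simplices:

  0-simplices (4): [v_0], [v_1], [v_2], [v_3]
  1-simplices (4): [v_0,v_1], [v_0,v_3], [v_1,v_2], [v_2,v_3]

giving chain groups C_0 ≅ Z^4, C_1 ≅ Z^4.

∂_1: C_1 → C_0 is given by ∂[p,q] = [q] − [p].
The resulting 4×4 matrix has rank 3, and its Smith normal form has invariant factors (1,1,1).

Reading off H_k = ker ∂_k / im ∂_{k+1}:

  H_0: rank C_0 − rank ∂_1 = 4 − 3 = 1, and the invariant factors of ∂_1 are all 1, so H_0 ≅ Z.
  H_1: rank ker ∂_1 − rank ∂_2 = (4 − 3) − 0 = 1, and there is no ∂_2, so H_1 ≅ Z.

H_0 = Z,  H_1 = Z.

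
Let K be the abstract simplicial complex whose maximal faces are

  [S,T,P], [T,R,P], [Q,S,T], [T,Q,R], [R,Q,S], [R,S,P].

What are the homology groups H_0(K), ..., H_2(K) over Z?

Order the vertices as P < Q < R < S < T. Listing each simplex with vertices in this order, K has dimension 2 with simplices:

  0-simplices (5): P, Q, R, S, T
  1-simplices (9): PR, PS, PT, QR, QS, QT, RS, RT, ST
  2-simplices (6): PRS, PRT, PST, QRS, QRT, QST

giving chain groups C_0 ≅ Z^5, C_1 ≅ Z^9, C_2 ≅ Z^6.

The boundary map ∂_1: C_1 → C_0 is given by ∂[p,q] = [q] − [p]. For instance
  ∂PT = T − P.
The 5×9 boundary matrix has rank 4 and Smith normal form diag(1,1,1,1).

∂_2: C_2 → C_1 acts by ∂[p,q,r] = [q,r] − [p,r] + [p,q]. For instance
  ∂PST = ST − PT + PS,
  ∂QRT = RT − QT + QR.
The resulting 9×6 matrix has rank 5, and its Smith normal form has invariant factors (1,1,1,1,1).

From H_k ≅ ker(∂_k) / im(∂_{k+1}) we obtain:

  H_0: rank C_0 − rank ∂_1 = 5 − 4 = 1, and the invariant factors of ∂_1 are all 1, so H_0 = Z.
  H_1: rank ker ∂_1 − rank ∂_2 = (9 − 4) − 5 = 0, and the invariant factors of ∂_2 are all 1, so H_1 = 0.
  H_2: rank ker ∂_2 − rank ∂_3 = (6 − 5) − 0 = 1, and there is no ∂_3, so H_2 = Z.

As a check, the Euler characteristic is 5 − 9 + 6 = 2, which agrees with 1 − 0 + 1 = 2.

H_0 ≅ Z,  H_1 = 0,  H_2 ≅ Z.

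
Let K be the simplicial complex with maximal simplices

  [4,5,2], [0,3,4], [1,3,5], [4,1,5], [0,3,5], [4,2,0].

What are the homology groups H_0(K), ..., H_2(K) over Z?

We work with the vertex ordering 0 < 1 < 2 < 3 < 4 < 5. The simplices of K, each written with vertices in increasing order, are:

  0-simplices (6): [0], [1], [2], [3], [4], [5]
  1-simplices (12): [0,2], [0,3], [0,4], [0,5], [1,3], [1,4], [1,5], [2,4], [2,5], [3,4], [3,5], [4,5]
  2-simplices (6): [0,2,4], [0,3,4], [0,3,5], [1,3,5], [1,4,5], [2,4,5]

Hence C_0 ≅ Z^6, C_1 ≅ Z^12, C_2 ≅ Z^6.

∂_1: C_1 → C_0 maps an edge to its endpoints' difference, ∂[p,q] = q − p. For instance
  ∂[2,4] = [4] − [2].
As a 6×12 matrix over Z this has rank 5, with invariant factors (1,1,1,1,1).

∂_2: C_2 → C_1 maps a triangle to the signed sum of its edges. For instance
  ∂[1,3,5] = [3,5] − [1,5] + [1,3],
  ∂[0,3,5] = [3,5] − [0,5] + [0,3].
As a 12×6 matrix over Z this has rank 6, with invariant factors (1,1,1,1,1,1).

Computing H_k = (kernel of ∂_k) / (image of ∂_{k+1}):

  H_0: rank C_0 − rank ∂_1 = 6 − 5 = 1, and the invariant factors of ∂_1 are all 1, so H_0 ≅ Z.
  H_1: rank ker ∂_1 − rank ∂_2 = (12 − 5) − 6 = 1, and the invariant factors of ∂_2 are all 1, so H_1 ≅ Z.
  H_2: rank ker ∂_2 − rank ∂_3 = (6 − 6) − 0 = 0, and there is no ∂_3, so H_2 ≅ 0.

As a check, the Euler characteristic is 6 − 12 + 6 = 0, which agrees with 1 − 1 + 0 = 0.
(K is a triangulation of the cylinder S^1 x I.)

H_0 ≅ Z,  H_1 ≅ Z,  H_2 = 0.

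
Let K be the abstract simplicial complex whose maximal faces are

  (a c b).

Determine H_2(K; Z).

Fix the vertex order a < b < c and write every simplex with vertices in increasing order. Then dim K = 2 and the simplices of K are:

  0-simplices (3): a, b, c
  1-simplices (3): ab, ac, bc
  2-simplices (1): abc

Hence C_0 ≅ Z^3, C_1 ≅ Z^3, C_2 ≅ Z^1.

∂_1: C_1 → C_0 sends each edge [p,q] (with p < q) to q − p.
This gives a 3×3 integer matrix of rank 2; reducing to Smith normal form yields diagonal entries (1,1).

∂_2: C_2 → C_1 maps a triangle to the signed sum of its edges. For instance
  ∂abc = bc − ac + ab.
The resulting 3×1 matrix has rank 1, and its Smith normal form has invariant factors (1).

Reading off H_k = ker ∂_k / im ∂_{k+1}:

  H_2: rank ker ∂_2 − rank ∂_3 = (1 − 1) − 0 = 0, and there is no ∂_3, so H_2 = 0.

(K is a triangulation of the 2-simplex.)

H_2 ≅ 0.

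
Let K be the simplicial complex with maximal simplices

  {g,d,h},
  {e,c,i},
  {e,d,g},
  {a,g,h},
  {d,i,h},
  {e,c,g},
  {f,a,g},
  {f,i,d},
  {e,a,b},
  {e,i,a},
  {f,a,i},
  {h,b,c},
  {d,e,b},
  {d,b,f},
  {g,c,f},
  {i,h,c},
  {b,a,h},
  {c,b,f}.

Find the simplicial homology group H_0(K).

H_0 ≅ Z.

Order the vertices as a < b < c < d < e < f < g < h < i. Listing each simplex with vertices in this order, K has dimension 2 with simplices:

  0-simplices (9): a, b, c, d, e, f, g, h, i
  1-simplices (27): ab, ae, af, ag, ah, ai, bc, bd, be, bf, bh, ce, cf, cg, ch, ci, de, df, dg, dh, di, eg, ei, fg, fi, gh, hi
  2-simplices (18): abe, abh, aei, afg, afi, agh, bcf, bch, bde, bdf, ceg, cei, cfg, chi, deg, dfi, dgh, dhi

Hence C_0 ≅ Z^9, C_1 ≅ Z^27, C_2 ≅ Z^18.

Boundary ∂_1: C_1 → C_0 is given by ∂[p,q] = [q] − [p].
This gives a 9×27 integer matrix of rank 8; reducing to Smith normal form yields diagonal entries (1,1,1,1,1,1,1,1).

Boundary ∂_2: C_2 → C_1 acts by ∂[p,q,r] = [q,r] − [p,r] + [p,q]. For instance
  ∂dgh = gh − dh + dg,
  ∂bdf = df − bf + bd.
This gives a 27×18 integer matrix of rank 17; reducing to Smith normal form yields diagonal entries (1,1,1,1,1,1,1,1,1,1,1,1,1,1,1,1,1).

Now H_k = ker ∂_k / im ∂_{k+1}, so:

  H_0: rank C_0 − rank ∂_1 = 9 − 8 = 1, and the invariant factors of ∂_1 are all 1, so H_0 = Z.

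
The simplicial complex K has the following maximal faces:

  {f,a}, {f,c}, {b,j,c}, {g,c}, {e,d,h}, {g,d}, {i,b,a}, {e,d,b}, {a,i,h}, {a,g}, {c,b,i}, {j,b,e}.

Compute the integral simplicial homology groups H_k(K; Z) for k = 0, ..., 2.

Take the total order a < b < c < d < e < f < g < h < i < j on the vertex set. Then K (dimension 2) consists of the simplices:

  0-simplices (10): a, b, c, d, e, f, g, h, i, j
  1-simplices (20): ab, af, ag, ah, ai, bc, bd, be, bi, bj, cf, cg, ci, cj, de, dg, dh, eh, ej, hi
  2-simplices (7): abi, ahi, bci, bcj, bde, bej, deh

Hence C_0 ≅ Z^10, C_1 ≅ Z^20, C_2 ≅ Z^7.

Boundary ∂_1: C_1 → C_0 maps an edge to its endpoints' difference, ∂[p,q] = q − p.
This gives a 10×20 integer matrix of rank 9; reducing to Smith normal form yields diagonal entries (1,1,1,1,1,1,1,1,1).

∂_2: C_2 → C_1 maps a triangle to the signed sum of its edges. For instance
  ∂bde = de − be + bd,
  ∂deh = eh − dh + de.
This gives a 20×7 integer matrix of rank 7; reducing to Smith normal form yields diagonal entries (1,1,1,1,1,1,1).

Reading off H_k = ker ∂_k / im ∂_{k+1}:

  H_0: rank C_0 − rank ∂_1 = 10 − 9 = 1, and the invariant factors of ∂_1 are all 1, so H_0 = Z.
  H_1: rank ker ∂_1 − rank ∂_2 = (20 − 9) − 7 = 4, and the invariant factors of ∂_2 are all 1, so H_1 = Z^4.
  H_2: rank ker ∂_2 − rank ∂_3 = (7 − 7) − 0 = 0, and there is no ∂_3, so H_2 = 0.

H_0 = Z,  H_1 = Z^4,  H_2 = 0.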